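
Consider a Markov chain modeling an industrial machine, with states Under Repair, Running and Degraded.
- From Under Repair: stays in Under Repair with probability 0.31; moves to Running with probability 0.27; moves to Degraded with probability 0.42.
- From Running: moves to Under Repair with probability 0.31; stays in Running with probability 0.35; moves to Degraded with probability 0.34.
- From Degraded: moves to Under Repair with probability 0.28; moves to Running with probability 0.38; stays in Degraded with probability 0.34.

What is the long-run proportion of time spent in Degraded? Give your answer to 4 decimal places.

Let the stationary distribution be π with π = πP and π_1 + π_2 + π_3 = 1.
π_1 = 0.31·π_1 + 0.31·π_2 + 0.28·π_3
π_2 = 0.27·π_1 + 0.35·π_2 + 0.38·π_3
Solving with the normalization constraint gives π = (0.2991, 0.3370, 0.3639).
So the stationary probability of Degraded is 0.3639.

0.3639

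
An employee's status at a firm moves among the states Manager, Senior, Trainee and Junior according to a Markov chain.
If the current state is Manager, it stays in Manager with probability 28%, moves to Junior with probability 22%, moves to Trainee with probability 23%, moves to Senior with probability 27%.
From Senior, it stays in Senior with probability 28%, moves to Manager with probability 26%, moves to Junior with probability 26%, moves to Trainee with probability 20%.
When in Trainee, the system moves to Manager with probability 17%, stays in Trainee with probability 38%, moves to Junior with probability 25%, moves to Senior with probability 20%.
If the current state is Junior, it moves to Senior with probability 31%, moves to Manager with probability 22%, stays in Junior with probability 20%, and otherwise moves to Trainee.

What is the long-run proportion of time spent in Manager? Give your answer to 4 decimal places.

0.2307

Let the stationary distribution be π with π = πP and π_1 + π_2 + π_3 + π_4 = 1.
π_1 = 0.28·π_1 + 0.26·π_2 + 0.17·π_3 + 0.22·π_4
π_2 = 0.27·π_1 + 0.28·π_2 + 0.2·π_3 + 0.31·π_4
π_3 = 0.23·π_1 + 0.2·π_2 + 0.38·π_3 + 0.27·π_4
Solving with the normalization constraint gives π = (0.2307, 0.2629, 0.2723, 0.2340).
So the stationary probability of Manager is 0.2307.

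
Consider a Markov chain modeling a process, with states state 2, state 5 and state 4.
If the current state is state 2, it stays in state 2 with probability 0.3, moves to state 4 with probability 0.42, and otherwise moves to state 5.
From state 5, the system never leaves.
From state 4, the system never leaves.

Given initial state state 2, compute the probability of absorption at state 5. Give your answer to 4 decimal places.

Let h(s) be the probability of absorption at state 5 starting from transient state s. Then h(state 5) = 1 and h(state 4) = 0. By first-step analysis:
h(state 2) = 0.3·h(state 2) + 0.28·1 + 0.42·0
Solving: h(state 2) = 0.4000.
Starting from state 2, the probability is 0.4000.

0.4000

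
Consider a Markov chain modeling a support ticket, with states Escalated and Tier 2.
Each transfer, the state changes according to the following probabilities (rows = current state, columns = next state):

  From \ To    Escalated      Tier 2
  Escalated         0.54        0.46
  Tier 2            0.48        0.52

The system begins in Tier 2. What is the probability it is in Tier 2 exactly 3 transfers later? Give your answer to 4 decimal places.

0.4895

Propagate the distribution vector 3 transfers from Tier 2.
After 0 transfers: (0.0000, 1.0000)
After 1 transfer: (0.4800, 0.5200)
After 2 transfers: (0.5088, 0.4912)
After 3 transfers: (0.5105, 0.4895)
P(in Tier 2 after 3 transfers) = 0.4895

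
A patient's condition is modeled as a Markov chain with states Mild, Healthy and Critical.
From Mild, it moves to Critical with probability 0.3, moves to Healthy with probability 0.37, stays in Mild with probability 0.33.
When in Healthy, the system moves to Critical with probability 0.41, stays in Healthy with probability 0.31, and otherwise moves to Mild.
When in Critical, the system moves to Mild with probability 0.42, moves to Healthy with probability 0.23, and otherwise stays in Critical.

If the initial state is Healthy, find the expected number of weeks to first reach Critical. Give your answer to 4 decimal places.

2.6485

Let t(s) be the expected number of weeks to first reach Critical from state s, with t(Critical) = 0. Conditioning on the first week:
t(Mild) = 1 + 0.33·t(Mild) + 0.37·t(Healthy)
t(Healthy) = 1 + 0.28·t(Mild) + 0.31·t(Healthy)
Solving: t(Mild) = 2.9551, t(Healthy) = 2.6485.
Expected weeks from Healthy to Critical: 2.6485.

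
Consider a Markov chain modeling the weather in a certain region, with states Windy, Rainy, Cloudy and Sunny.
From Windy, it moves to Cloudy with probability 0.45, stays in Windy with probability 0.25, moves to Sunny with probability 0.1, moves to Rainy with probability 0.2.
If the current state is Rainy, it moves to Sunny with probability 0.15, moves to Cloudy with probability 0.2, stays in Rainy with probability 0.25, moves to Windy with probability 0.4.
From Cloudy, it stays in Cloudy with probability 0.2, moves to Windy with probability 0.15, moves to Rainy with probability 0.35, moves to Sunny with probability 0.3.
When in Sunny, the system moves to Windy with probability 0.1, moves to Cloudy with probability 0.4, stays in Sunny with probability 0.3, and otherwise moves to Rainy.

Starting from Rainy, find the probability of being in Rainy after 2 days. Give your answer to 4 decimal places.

Propagate the distribution vector 2 days from Rainy.
After 0 days: (0.0000, 1.0000, 0.0000, 0.0000)
After 1 day: (0.4000, 0.2500, 0.2000, 0.1500)
After 2 days: (0.2450, 0.2425, 0.3300, 0.1825)
P(in Rainy after 2 days) = 0.2425

0.2425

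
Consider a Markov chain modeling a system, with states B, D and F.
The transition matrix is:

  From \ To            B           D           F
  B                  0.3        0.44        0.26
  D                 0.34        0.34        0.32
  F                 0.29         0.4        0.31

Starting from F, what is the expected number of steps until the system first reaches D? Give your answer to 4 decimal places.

Let t(s) be the expected number of steps to first reach D from state s, with t(D) = 0. Conditioning on the first step:
t(B) = 1 + 0.3·t(B) + 0.26·t(F)
t(F) = 1 + 0.29·t(B) + 0.31·t(F)
Solving: t(B) = 2.3307, t(F) = 2.4289.
Expected steps from F to D: 2.4289.

2.4289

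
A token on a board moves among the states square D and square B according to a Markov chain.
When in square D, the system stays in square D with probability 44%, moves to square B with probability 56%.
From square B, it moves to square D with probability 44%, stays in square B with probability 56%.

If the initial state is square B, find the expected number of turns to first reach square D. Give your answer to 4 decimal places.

Let t(s) be the expected number of turns to first reach square D from state s, with t(square D) = 0. Conditioning on the first turn:
t(square B) = 1 + 0.56·t(square B)
Solving: t(square B) = 2.2727.
Expected turns from square B to square D: 2.2727.

2.2727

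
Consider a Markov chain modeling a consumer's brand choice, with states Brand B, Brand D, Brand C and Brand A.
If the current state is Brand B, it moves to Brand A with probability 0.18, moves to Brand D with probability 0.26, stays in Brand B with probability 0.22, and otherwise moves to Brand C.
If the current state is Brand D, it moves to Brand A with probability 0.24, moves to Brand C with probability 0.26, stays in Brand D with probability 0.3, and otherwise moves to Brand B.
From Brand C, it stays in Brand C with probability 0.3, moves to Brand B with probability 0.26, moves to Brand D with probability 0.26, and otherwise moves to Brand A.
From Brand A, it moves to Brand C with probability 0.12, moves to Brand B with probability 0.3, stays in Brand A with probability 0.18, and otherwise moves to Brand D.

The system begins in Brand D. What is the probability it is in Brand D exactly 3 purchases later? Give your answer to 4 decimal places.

0.2999

Propagate the distribution vector 3 purchases from Brand D.
After 0 purchases: (0.0000, 1.0000, 0.0000, 0.0000)
After 1 purchase: (0.2000, 0.3000, 0.2600, 0.2400)
After 2 purchases: (0.2436, 0.3056, 0.2528, 0.1980)
After 3 purchases: (0.2398, 0.2999, 0.2619, 0.1983)
P(in Brand D after 3 purchases) = 0.2999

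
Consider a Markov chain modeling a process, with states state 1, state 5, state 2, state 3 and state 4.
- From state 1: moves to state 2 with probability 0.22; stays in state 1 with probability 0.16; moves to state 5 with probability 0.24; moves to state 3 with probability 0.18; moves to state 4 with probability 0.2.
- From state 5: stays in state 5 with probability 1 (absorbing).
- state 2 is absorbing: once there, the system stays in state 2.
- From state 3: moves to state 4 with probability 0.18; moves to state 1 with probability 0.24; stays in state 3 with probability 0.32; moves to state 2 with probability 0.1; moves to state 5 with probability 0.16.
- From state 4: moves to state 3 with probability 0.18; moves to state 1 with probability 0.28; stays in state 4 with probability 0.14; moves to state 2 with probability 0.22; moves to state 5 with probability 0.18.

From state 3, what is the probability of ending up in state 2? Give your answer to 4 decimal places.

0.4499

Let h(s) be the probability of absorption at state 2 starting from transient state s. Then h(state 2) = 1 and h(state 5) = 0. By first-step analysis:
h(state 1) = 0.16·h(state 1) + 0.24·0 + 0.22·1 + 0.18·h(state 3) + 0.2·h(state 4)
h(state 3) = 0.24·h(state 1) + 0.16·0 + 0.1·1 + 0.32·h(state 3) + 0.18·h(state 4)
h(state 4) = 0.28·h(state 1) + 0.18·0 + 0.22·1 + 0.18·h(state 3) + 0.14·h(state 4)
Solving: h(state 1) = 0.4788, h(state 3) = 0.4499, h(state 4) = 0.5059.
Starting from state 3, the probability is 0.4499.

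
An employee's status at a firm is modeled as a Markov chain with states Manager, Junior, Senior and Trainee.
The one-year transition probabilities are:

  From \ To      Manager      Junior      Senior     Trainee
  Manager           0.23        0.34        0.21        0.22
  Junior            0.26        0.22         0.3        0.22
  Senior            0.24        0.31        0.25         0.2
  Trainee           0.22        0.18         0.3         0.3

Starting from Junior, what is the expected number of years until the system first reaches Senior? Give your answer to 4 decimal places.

Let t(s) be the expected number of years to first reach Senior from state s, with t(Senior) = 0. Conditioning on the first year:
t(Manager) = 1 + 0.23·t(Manager) + 0.34·t(Junior) + 0.22·t(Trainee)
t(Junior) = 1 + 0.26·t(Manager) + 0.22·t(Junior) + 0.22·t(Trainee)
t(Trainee) = 1 + 0.22·t(Manager) + 0.18·t(Junior) + 0.3·t(Trainee)
Solving: t(Manager) = 3.9098, t(Junior) = 3.5956, t(Trainee) = 3.5819.
Expected years from Junior to Senior: 3.5956.

3.5956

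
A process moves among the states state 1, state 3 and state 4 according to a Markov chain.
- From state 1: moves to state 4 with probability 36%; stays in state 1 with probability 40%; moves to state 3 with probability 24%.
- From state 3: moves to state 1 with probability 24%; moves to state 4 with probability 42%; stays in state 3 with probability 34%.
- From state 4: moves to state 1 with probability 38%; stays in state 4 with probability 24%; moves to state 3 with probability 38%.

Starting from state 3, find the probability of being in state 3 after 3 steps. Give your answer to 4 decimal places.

Propagate the distribution vector 3 steps from state 3.
After 0 steps: (0.0000, 1.0000, 0.0000)
After 1 step: (0.2400, 0.3400, 0.4200)
After 2 steps: (0.3372, 0.3328, 0.3300)
After 3 steps: (0.3402, 0.3195, 0.3404)
P(in state 3 after 3 steps) = 0.3195

0.3195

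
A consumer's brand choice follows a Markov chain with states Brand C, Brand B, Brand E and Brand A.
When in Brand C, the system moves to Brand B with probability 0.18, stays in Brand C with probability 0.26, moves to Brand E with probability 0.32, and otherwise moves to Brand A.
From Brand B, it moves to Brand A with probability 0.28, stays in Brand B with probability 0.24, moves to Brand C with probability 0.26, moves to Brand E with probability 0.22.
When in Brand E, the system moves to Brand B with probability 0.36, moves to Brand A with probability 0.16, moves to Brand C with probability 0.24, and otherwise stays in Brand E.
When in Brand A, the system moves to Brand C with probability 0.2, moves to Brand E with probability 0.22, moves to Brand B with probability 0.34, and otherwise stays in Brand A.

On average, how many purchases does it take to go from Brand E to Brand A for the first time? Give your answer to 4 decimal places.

4.6775

Let t(s) be the expected number of purchases to first reach Brand A from state s, with t(Brand A) = 0. Conditioning on the first purchase:
t(Brand C) = 1 + 0.26·t(Brand C) + 0.18·t(Brand B) + 0.32·t(Brand E)
t(Brand B) = 1 + 0.26·t(Brand C) + 0.24·t(Brand B) + 0.22·t(Brand E)
t(Brand E) = 1 + 0.24·t(Brand C) + 0.36·t(Brand B) + 0.24·t(Brand E)
Solving: t(Brand C) = 4.3887, t(Brand B) = 4.1712, t(Brand E) = 4.6775.
Expected purchases from Brand E to Brand A: 4.6775.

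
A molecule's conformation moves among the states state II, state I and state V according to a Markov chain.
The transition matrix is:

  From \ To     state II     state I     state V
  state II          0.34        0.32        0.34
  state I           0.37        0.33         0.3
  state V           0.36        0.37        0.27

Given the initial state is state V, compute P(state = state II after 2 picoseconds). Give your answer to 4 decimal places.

Sum over the intermediate state after 1 picosecond:
P = P(state V→state II)·P(state II→state II) + P(state V→state I)·P(state I→state II) + P(state V→state V)·P(state V→state II)
  = 0.36×0.34 + 0.37×0.37 + 0.27×0.36
  = 0.1224 + 0.1369 + 0.0972 = 0.3565

0.3565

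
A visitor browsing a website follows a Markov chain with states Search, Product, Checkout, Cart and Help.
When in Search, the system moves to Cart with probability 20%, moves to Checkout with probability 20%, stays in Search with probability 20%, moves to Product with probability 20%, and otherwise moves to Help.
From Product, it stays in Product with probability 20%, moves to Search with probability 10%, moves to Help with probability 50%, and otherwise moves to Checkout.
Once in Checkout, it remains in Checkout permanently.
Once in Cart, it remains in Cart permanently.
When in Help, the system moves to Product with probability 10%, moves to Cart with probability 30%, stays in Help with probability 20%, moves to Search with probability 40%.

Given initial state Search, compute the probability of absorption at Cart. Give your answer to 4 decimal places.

Let h(s) be the probability of absorption at Cart starting from transient state s. Then h(Cart) = 1 and h(Checkout) = 0. By first-step analysis:
h(Search) = 0.2·h(Search) + 0.2·h(Product) + 0.2·0 + 0.2·1 + 0.2·h(Help)
h(Product) = 0.1·h(Search) + 0.2·h(Product) + 0.2·0 + 0.5·h(Help)
h(Help) = 0.4·h(Search) + 0.1·h(Product) + 0.3·1 + 0.2·h(Help)
Solving: h(Search) = 0.5600, h(Product) = 0.5200, h(Help) = 0.7200.
Starting from Search, the probability is 0.5600.

0.5600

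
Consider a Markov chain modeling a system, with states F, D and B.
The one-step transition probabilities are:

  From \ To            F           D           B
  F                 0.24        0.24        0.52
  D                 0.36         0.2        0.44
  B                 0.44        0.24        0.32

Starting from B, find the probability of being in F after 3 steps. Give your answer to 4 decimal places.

Propagate the distribution vector 3 steps from B.
After 0 steps: (0.0000, 0.0000, 1.0000)
After 1 step: (0.4400, 0.2400, 0.3200)
After 2 steps: (0.3328, 0.2304, 0.4368)
After 3 steps: (0.3550, 0.2308, 0.4142)
P(in F after 3 steps) = 0.3550

0.3550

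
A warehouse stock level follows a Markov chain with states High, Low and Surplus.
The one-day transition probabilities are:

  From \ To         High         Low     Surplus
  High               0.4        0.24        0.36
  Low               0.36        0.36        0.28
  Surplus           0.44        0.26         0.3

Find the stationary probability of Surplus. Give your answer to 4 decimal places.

0.3185

Let the stationary distribution be π with π = πP and π_1 + π_2 + π_3 = 1.
π_1 = 0.4·π_1 + 0.36·π_2 + 0.44·π_3
π_2 = 0.24·π_1 + 0.36·π_2 + 0.26·π_3
Solving with the normalization constraint gives π = (0.4015, 0.2800, 0.3185).
So the stationary probability of Surplus is 0.3185.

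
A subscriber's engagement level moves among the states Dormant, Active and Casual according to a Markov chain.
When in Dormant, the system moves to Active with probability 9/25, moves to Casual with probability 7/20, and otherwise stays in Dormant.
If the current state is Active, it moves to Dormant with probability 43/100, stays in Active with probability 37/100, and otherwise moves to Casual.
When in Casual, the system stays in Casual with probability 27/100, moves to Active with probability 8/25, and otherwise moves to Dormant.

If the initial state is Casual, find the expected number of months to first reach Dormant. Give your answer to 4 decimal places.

Let t(s) be the expected number of months to first reach Dormant from state s, with t(Dormant) = 0. Conditioning on the first month:
t(Active) = 1 + 0.37·t(Active) + 0.2·t(Casual)
t(Casual) = 1 + 0.32·t(Active) + 0.27·t(Casual)
Solving: t(Active) = 2.3491, t(Casual) = 2.3996.
Expected months from Casual to Dormant: 2.3996.

2.3996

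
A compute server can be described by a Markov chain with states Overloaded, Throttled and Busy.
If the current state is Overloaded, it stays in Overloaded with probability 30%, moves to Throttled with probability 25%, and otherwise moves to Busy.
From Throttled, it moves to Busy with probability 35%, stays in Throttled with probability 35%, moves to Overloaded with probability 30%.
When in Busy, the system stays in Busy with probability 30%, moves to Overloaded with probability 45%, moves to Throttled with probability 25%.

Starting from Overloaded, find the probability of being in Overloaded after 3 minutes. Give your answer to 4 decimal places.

0.3536

Propagate the distribution vector 3 minutes from Overloaded.
After 0 minutes: (1.0000, 0.0000, 0.0000)
After 1 minute: (0.3000, 0.2500, 0.4500)
After 2 minutes: (0.3675, 0.2750, 0.3575)
After 3 minutes: (0.3536, 0.2775, 0.3689)
P(in Overloaded after 3 minutes) = 0.3536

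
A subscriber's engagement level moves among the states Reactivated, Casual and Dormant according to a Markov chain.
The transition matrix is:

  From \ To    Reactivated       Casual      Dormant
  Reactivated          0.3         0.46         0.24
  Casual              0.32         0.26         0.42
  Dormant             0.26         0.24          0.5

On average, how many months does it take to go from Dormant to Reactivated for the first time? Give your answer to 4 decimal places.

3.6404

Let t(s) be the expected number of months to first reach Reactivated from state s, with t(Reactivated) = 0. Conditioning on the first month:
t(Casual) = 1 + 0.26·t(Casual) + 0.42·t(Dormant)
t(Dormant) = 1 + 0.24·t(Casual) + 0.5·t(Dormant)
Solving: t(Casual) = 3.4175, t(Dormant) = 3.6404.
Expected months from Dormant to Reactivated: 3.6404.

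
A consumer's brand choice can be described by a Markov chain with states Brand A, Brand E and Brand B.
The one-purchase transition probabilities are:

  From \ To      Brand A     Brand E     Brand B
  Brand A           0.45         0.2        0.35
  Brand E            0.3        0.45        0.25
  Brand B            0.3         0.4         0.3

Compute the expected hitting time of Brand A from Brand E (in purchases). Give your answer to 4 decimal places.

Let t(s) be the expected number of purchases to first reach Brand A from state s, with t(Brand A) = 0. Conditioning on the first purchase:
t(Brand E) = 1 + 0.45·t(Brand E) + 0.25·t(Brand B)
t(Brand B) = 1 + 0.4·t(Brand E) + 0.3·t(Brand B)
Solving: t(Brand E) = 3.3333, t(Brand B) = 3.3333.
Expected purchases from Brand E to Brand A: 3.3333.

3.3333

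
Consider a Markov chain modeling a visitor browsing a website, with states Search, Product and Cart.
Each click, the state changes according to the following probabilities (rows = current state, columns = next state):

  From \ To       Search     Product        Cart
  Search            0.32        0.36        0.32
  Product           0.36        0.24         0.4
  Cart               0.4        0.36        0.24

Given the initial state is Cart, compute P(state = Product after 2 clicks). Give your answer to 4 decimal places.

Sum over the intermediate state after 1 click:
P = P(Cart→Search)·P(Search→Product) + P(Cart→Product)·P(Product→Product) + P(Cart→Cart)·P(Cart→Product)
  = 0.4×0.36 + 0.36×0.24 + 0.24×0.36
  = 0.1440 + 0.0864 + 0.0864 = 0.3168

0.3168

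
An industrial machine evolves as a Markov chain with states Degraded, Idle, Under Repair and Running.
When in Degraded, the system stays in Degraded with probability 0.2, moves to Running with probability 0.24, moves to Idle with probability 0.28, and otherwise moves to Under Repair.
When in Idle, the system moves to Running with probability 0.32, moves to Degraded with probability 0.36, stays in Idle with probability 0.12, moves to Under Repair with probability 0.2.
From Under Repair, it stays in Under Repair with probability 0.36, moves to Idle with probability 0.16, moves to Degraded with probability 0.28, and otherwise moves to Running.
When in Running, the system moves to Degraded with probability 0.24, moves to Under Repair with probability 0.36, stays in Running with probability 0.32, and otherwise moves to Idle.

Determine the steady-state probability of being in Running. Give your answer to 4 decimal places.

Let the stationary distribution be π with π = πP and π_1 + π_2 + π_3 + π_4 = 1.
π_1 = 0.2·π_1 + 0.36·π_2 + 0.28·π_3 + 0.24·π_4
π_2 = 0.28·π_1 + 0.12·π_2 + 0.16·π_3 + 0.08·π_4
π_3 = 0.28·π_1 + 0.2·π_2 + 0.36·π_3 + 0.36·π_4
Solving with the normalization constraint gives π = (0.2617, 0.1639, 0.3128, 0.2615).
So the stationary probability of Running is 0.2615.

0.2615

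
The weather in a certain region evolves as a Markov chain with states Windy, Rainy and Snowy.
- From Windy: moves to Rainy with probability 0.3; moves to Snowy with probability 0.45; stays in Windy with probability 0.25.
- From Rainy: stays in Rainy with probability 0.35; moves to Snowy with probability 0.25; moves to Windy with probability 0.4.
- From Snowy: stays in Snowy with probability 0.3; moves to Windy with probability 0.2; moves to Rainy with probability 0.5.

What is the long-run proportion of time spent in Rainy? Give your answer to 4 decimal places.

Let the stationary distribution be π with π = πP and π_1 + π_2 + π_3 = 1.
π_1 = 0.25·π_1 + 0.4·π_2 + 0.2·π_3
π_2 = 0.3·π_1 + 0.35·π_2 + 0.5·π_3
Solving with the normalization constraint gives π = (0.2914, 0.3841, 0.3245).
So the stationary probability of Rainy is 0.3841.

0.3841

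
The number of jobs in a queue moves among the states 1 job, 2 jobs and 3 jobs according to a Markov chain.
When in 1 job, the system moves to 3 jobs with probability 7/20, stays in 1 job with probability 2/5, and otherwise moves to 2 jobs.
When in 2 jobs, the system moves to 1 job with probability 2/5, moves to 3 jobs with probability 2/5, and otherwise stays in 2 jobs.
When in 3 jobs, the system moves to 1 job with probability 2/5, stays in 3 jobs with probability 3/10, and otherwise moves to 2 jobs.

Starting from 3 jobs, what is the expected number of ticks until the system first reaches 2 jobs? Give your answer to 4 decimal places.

Let t(s) be the expected number of ticks to first reach 2 jobs from state s, with t(2 jobs) = 0. Conditioning on the first tick:
t(1 job) = 1 + 0.4·t(1 job) + 0.35·t(3 jobs)
t(3 jobs) = 1 + 0.4·t(1 job) + 0.3·t(3 jobs)
Solving: t(1 job) = 3.7500, t(3 jobs) = 3.5714.
Expected ticks from 3 jobs to 2 jobs: 3.5714.

3.5714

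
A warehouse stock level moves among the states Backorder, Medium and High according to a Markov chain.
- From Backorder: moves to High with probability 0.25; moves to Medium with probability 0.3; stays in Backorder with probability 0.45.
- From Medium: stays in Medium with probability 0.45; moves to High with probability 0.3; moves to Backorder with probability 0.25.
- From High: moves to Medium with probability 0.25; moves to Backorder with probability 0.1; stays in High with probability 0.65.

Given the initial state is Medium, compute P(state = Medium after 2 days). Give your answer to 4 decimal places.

0.3525

Sum over the intermediate state after 1 day:
P = P(Medium→Backorder)·P(Backorder→Medium) + P(Medium→Medium)·P(Medium→Medium) + P(Medium→High)·P(High→Medium)
  = 0.25×0.3 + 0.45×0.45 + 0.3×0.25
  = 0.0750 + 0.2025 + 0.0750 = 0.3525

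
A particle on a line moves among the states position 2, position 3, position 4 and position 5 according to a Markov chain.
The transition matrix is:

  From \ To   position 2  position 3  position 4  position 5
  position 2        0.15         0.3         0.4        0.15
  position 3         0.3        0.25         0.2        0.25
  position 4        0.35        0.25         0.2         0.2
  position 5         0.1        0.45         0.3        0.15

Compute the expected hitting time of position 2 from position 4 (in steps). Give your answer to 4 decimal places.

Let t(s) be the expected number of steps to first reach position 2 from state s, with t(position 2) = 0. Conditioning on the first step:
t(position 3) = 1 + 0.25·t(position 3) + 0.2·t(position 4) + 0.25·t(position 5)
t(position 4) = 1 + 0.25·t(position 3) + 0.2·t(position 4) + 0.2·t(position 5)
t(position 5) = 1 + 0.45·t(position 3) + 0.3·t(position 4) + 0.15·t(position 5)
Solving: t(position 3) = 3.7363, t(position 4) = 3.5165, t(position 5) = 4.3956.
Expected steps from position 4 to position 2: 3.5165.

3.5165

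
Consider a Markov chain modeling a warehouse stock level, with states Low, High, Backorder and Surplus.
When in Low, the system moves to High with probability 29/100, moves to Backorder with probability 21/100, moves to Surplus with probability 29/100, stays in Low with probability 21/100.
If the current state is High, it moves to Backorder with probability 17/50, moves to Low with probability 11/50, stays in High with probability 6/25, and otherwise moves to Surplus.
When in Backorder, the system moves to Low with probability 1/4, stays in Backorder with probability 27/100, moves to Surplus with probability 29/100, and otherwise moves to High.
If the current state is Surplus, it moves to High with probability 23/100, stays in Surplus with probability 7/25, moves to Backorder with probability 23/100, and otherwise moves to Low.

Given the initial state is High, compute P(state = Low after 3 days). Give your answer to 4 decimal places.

0.2363

Propagate the distribution vector 3 days from High.
After 0 days: (0.0000, 1.0000, 0.0000, 0.0000)
After 1 day: (0.2200, 0.2400, 0.3400, 0.2000)
After 2 days: (0.2360, 0.2320, 0.2656, 0.2664)
After 3 days: (0.2363, 0.2359, 0.2614, 0.2665)
P(in Low after 3 days) = 0.2363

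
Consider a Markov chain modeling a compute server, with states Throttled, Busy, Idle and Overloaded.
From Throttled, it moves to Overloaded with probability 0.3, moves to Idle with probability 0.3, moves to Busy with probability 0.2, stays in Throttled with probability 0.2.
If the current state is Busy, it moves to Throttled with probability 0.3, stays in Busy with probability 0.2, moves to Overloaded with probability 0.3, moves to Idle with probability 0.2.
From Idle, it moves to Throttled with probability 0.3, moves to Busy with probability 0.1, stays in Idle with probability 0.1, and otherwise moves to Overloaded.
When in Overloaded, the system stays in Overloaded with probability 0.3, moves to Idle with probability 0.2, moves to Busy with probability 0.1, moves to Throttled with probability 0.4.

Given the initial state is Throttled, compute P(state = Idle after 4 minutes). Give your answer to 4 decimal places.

Propagate the distribution vector 4 minutes from Throttled.
After 0 minutes: (1.0000, 0.0000, 0.0000, 0.0000)
After 1 minute: (0.2000, 0.2000, 0.3000, 0.3000)
After 2 minutes: (0.3100, 0.1400, 0.1900, 0.3600)
After 3 minutes: (0.3050, 0.1450, 0.2120, 0.3380)
After 4 minutes: (0.3033, 0.1450, 0.2093, 0.3424)
P(in Idle after 4 minutes) = 0.2093

0.2093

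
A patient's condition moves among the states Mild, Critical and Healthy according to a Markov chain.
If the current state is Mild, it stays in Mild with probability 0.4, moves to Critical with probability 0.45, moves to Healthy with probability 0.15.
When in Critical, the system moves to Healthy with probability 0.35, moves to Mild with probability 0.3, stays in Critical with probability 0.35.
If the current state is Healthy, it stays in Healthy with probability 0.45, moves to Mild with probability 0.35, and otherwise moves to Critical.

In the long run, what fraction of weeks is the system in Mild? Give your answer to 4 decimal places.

0.3506

Let the stationary distribution be π with π = πP and π_1 + π_2 + π_3 = 1.
π_1 = 0.4·π_1 + 0.3·π_2 + 0.35·π_3
π_2 = 0.45·π_1 + 0.35·π_2 + 0.2·π_3
Solving with the normalization constraint gives π = (0.3506, 0.3384, 0.3110).
So the stationary probability of Mild is 0.3506.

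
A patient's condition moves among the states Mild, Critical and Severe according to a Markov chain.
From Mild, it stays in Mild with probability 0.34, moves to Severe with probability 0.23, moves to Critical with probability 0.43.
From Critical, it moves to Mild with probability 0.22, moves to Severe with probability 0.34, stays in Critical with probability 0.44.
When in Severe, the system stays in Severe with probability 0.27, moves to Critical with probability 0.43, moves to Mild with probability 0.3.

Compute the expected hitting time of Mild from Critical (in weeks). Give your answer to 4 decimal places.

4.0746

Let t(s) be the expected number of weeks to first reach Mild from state s, with t(Mild) = 0. Conditioning on the first week:
t(Critical) = 1 + 0.44·t(Critical) + 0.34·t(Severe)
t(Severe) = 1 + 0.43·t(Critical) + 0.27·t(Severe)
Solving: t(Critical) = 4.0746, t(Severe) = 3.7700.
Expected weeks from Critical to Mild: 4.0746.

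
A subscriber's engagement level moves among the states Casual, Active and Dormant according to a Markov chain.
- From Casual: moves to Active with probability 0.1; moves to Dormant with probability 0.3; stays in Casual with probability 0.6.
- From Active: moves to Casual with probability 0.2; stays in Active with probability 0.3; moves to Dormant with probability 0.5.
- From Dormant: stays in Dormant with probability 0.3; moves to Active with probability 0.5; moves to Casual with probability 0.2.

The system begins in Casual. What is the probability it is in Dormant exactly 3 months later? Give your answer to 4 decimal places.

Propagate the distribution vector 3 months from Casual.
After 0 months: (1.0000, 0.0000, 0.0000)
After 1 month: (0.6000, 0.1000, 0.3000)
After 2 months: (0.4400, 0.2400, 0.3200)
After 3 months: (0.3760, 0.2760, 0.3480)
P(in Dormant after 3 months) = 0.3480

0.3480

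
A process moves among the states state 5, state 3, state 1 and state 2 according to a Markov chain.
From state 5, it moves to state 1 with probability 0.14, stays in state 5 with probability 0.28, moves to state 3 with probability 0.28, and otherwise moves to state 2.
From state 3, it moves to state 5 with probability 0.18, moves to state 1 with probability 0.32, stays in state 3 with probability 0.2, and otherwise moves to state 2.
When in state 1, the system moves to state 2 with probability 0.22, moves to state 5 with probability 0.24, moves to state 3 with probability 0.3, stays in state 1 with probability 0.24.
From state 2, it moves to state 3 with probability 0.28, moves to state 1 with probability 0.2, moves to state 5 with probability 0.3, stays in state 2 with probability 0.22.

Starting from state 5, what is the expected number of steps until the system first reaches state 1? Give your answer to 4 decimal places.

4.9180

Let t(s) be the expected number of steps to first reach state 1 from state s, with t(state 1) = 0. Conditioning on the first step:
t(state 5) = 1 + 0.28·t(state 5) + 0.28·t(state 3) + 0.3·t(state 2)
t(state 3) = 1 + 0.18·t(state 5) + 0.2·t(state 3) + 0.3·t(state 2)
t(state 2) = 1 + 0.3·t(state 5) + 0.28·t(state 3) + 0.22·t(state 2)
Solving: t(state 5) = 4.9180, t(state 3) = 4.0984, t(state 2) = 4.6448.
Expected steps from state 5 to state 1: 4.9180.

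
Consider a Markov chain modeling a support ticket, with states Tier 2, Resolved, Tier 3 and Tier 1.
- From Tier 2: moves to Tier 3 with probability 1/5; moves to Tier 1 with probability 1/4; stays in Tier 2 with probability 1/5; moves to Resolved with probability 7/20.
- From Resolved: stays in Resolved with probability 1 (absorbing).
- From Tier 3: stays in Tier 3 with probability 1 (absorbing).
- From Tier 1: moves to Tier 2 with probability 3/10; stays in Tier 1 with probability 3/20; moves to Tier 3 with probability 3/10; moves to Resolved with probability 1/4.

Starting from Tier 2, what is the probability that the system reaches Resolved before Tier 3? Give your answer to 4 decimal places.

0.5950

Let h(s) be the probability of absorption at Resolved starting from transient state s. Then h(Resolved) = 1 and h(Tier 3) = 0. By first-step analysis:
h(Tier 2) = 0.2·h(Tier 2) + 0.35·1 + 0.2·0 + 0.25·h(Tier 1)
h(Tier 1) = 0.3·h(Tier 2) + 0.25·1 + 0.3·0 + 0.15·h(Tier 1)
Solving: h(Tier 2) = 0.5950, h(Tier 1) = 0.5041.
Starting from Tier 2, the probability is 0.5950.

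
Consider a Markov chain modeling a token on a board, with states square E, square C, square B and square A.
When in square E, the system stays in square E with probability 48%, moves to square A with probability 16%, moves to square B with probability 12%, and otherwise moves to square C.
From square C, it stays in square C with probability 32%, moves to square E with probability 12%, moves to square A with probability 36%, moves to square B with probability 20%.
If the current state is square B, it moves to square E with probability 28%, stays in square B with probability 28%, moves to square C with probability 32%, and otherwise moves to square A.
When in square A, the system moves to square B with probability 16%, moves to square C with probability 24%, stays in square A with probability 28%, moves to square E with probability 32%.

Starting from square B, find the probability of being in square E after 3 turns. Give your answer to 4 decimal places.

0.3009

Propagate the distribution vector 3 turns from square B.
After 0 turns: (0.0000, 0.0000, 1.0000, 0.0000)
After 1 turn: (0.2800, 0.3200, 0.2800, 0.1200)
After 2 turns: (0.2896, 0.2880, 0.1952, 0.2272)
After 3 turns: (0.3009, 0.2787, 0.1834, 0.2371)
P(in square E after 3 turns) = 0.3009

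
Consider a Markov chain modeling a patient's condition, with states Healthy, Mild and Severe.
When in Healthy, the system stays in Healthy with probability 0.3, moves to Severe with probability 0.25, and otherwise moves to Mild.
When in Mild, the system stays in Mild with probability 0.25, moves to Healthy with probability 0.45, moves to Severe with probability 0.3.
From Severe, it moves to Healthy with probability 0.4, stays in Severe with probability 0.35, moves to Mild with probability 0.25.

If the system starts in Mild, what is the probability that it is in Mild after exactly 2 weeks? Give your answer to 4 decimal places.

0.3400

Sum over the intermediate state after 1 week:
P = P(Mild→Healthy)·P(Healthy→Mild) + P(Mild→Mild)·P(Mild→Mild) + P(Mild→Severe)·P(Severe→Mild)
  = 0.45×0.45 + 0.25×0.25 + 0.3×0.25
  = 0.2025 + 0.0625 + 0.0750 = 0.3400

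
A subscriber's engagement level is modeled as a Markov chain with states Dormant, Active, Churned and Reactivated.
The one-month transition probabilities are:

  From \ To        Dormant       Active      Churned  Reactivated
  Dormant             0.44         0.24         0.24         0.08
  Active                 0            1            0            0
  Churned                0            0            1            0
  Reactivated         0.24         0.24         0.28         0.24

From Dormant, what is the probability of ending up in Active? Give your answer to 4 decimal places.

Let h(s) be the probability of absorption at Active starting from transient state s. Then h(Active) = 1 and h(Churned) = 0. By first-step analysis:
h(Dormant) = 0.44·h(Dormant) + 0.24·1 + 0.24·0 + 0.08·h(Reactivated)
h(Reactivated) = 0.24·h(Dormant) + 0.24·1 + 0.28·0 + 0.24·h(Reactivated)
Solving: h(Dormant) = 0.4961, h(Reactivated) = 0.4724.
Starting from Dormant, the probability is 0.4961.

0.4961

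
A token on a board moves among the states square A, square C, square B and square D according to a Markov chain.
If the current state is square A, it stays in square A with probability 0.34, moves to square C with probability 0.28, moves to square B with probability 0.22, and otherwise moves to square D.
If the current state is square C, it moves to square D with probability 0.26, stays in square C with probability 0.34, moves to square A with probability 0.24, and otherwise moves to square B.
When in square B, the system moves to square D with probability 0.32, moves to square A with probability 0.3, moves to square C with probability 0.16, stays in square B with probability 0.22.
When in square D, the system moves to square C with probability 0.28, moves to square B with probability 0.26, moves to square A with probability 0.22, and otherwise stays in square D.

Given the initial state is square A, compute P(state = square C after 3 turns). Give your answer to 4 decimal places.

Propagate the distribution vector 3 turns from square A.
After 0 turns: (1.0000, 0.0000, 0.0000, 0.0000)
After 1 turn: (0.3400, 0.2800, 0.2200, 0.1600)
After 2 turns: (0.2840, 0.2704, 0.2096, 0.2360)
After 3 turns: (0.2763, 0.2711, 0.2132, 0.2395)
P(in square C after 3 turns) = 0.2711

0.2711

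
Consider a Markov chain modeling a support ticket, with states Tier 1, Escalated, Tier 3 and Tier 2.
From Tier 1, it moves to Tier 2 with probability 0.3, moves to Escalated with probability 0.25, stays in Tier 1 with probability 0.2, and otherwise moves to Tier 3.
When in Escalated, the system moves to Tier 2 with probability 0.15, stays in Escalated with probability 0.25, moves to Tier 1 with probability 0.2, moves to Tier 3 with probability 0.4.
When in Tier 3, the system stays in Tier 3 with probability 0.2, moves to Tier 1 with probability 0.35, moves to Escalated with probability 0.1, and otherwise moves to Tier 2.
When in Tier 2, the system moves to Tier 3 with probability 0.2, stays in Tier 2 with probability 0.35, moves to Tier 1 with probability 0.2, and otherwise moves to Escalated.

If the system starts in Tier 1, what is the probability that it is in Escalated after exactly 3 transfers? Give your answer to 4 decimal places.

Propagate the distribution vector 3 transfers from Tier 1.
After 0 transfers: (1.0000, 0.0000, 0.0000, 0.0000)
After 1 transfer: (0.2000, 0.2500, 0.2500, 0.3000)
After 2 transfers: (0.2375, 0.2125, 0.2600, 0.2900)
After 3 transfers: (0.2390, 0.2110, 0.2544, 0.2956)
P(in Escalated after 3 transfers) = 0.2110

0.2110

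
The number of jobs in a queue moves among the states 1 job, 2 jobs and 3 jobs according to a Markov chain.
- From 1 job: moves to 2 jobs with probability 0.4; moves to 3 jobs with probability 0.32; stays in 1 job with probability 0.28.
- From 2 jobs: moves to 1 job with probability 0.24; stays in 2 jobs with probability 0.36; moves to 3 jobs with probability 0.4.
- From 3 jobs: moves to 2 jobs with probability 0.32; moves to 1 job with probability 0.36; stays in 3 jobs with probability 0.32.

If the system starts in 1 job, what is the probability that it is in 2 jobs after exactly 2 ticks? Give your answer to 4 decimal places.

0.3584

Sum over the intermediate state after 1 tick:
P = P(1 job→1 job)·P(1 job→2 jobs) + P(1 job→2 jobs)·P(2 jobs→2 jobs) + P(1 job→3 jobs)·P(3 jobs→2 jobs)
  = 0.28×0.4 + 0.4×0.36 + 0.32×0.32
  = 0.1120 + 0.1440 + 0.1024 = 0.3584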